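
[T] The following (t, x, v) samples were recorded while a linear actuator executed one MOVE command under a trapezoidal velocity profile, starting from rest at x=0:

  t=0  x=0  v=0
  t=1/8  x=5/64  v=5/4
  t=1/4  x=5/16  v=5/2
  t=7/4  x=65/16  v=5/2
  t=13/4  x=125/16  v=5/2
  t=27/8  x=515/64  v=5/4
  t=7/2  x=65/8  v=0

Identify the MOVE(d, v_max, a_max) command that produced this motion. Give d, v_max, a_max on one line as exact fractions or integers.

d=65/8 v_max=5/2 a_max=10

final state: t=7/2, x=65/8, v=0 → d = 65/8
a_max = (5/4−0)/(1/8−0) = 10
max v = 5/2 over t∈[1/4,13/4] → v_max = 5/2
check: 5/2·(1/4+3) = 65/8 ✓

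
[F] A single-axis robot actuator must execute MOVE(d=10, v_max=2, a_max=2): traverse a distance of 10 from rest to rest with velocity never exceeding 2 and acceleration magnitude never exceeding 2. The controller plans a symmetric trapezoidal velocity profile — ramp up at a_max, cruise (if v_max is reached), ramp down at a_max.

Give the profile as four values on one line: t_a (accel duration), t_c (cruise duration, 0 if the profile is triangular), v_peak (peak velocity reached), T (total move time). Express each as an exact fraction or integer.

v_max²/a_max = 2²/2 = 2
10 ≥ 2 → trapezoidal
t_a = 2/2 = 1; v_peak = 2
d_cruise = 10 − 2 = 8; t_c = 8/2 = 4
T = 2·1 + 4 = 6

t_a=1 t_c=4 v_peak=2 T=6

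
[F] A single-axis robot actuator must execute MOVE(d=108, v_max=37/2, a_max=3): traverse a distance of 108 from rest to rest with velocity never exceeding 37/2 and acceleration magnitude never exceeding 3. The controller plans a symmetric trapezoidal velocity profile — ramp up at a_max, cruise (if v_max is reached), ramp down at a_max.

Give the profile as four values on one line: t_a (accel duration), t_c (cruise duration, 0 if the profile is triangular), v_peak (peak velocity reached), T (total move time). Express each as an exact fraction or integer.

v_max²/a_max = (37/2)²/3 = 1369/12
108 < 1369/12 → triangular
v_peak = √(108·3) = √324 = 18
t_a = 18/3 = 6; t_c = 0
T = 2·6 = 12

t_a=6 t_c=0 v_peak=18 T=12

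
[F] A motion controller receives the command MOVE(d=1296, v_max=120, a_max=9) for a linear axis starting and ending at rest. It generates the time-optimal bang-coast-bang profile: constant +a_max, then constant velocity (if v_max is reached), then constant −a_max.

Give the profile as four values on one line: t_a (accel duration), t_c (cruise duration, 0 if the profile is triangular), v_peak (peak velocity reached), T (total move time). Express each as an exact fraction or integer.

t_a=12 t_c=0 v_peak=108 T=24

vₘ²/aₘ = 120²/9 = 1600
1296 < 1600 so t_c = 0
v_peak = √(1296·9) = √11664 = 108
t_a = 108/9 = 12; t_c = 0
T = 2·12 = 24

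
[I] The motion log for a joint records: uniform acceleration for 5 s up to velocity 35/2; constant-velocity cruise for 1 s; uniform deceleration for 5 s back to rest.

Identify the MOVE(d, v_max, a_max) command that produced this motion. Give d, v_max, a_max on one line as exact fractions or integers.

d=105 v_max=35/2 a_max=7/2

a_max = (35/2)/5 = 7/2
d_a = ½·35/2·5 = 175/4; d_c = 35/2·1 = 35/2
d = 2·175/4 + 35/2 = 105
t_c = 1 > 0 so v_max = 35/2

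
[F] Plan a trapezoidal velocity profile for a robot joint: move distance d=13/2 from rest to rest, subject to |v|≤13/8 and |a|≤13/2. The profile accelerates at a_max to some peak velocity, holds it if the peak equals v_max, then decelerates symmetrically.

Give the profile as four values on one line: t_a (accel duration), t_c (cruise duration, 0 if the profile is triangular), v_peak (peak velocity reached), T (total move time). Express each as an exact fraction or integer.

vₘ²/aₘ = (13/8)²/(13/2) = 13/32
13/2 ≥ 13/32 so v_max reached
t_a = (13/8)/(13/2) = 1/4; v_peak = 13/8
d_cruise = 13/2 − 13/32 = 195/32; t_c = (195/32)/(13/8) = 15/4
T = 2·1/4 + 15/4 = 17/4

t_a=1/4 t_c=15/4 v_peak=13/8 T=17/4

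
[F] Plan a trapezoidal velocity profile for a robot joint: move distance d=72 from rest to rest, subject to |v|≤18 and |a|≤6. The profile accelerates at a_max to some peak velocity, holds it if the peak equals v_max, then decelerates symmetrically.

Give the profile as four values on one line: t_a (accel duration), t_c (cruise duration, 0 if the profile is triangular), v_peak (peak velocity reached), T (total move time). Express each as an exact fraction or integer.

v_max²/a_max = 18²/6 = 54
72 ≥ 54 → trapezoidal
t_a = 18/6 = 3; v_peak = 18
d_cruise = 72 − 54 = 18; t_c = 18/18 = 1
T = 2·3 + 1 = 7

t_a=3 t_c=1 v_peak=18 T=7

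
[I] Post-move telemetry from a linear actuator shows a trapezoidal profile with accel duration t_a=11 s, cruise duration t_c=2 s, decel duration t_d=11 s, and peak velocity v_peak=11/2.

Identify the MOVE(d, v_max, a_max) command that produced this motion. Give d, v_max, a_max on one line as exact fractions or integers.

a_max = (11/2)/11 = 1/2
d_a = ½·11/2·11 = 121/4; d_c = 11/2·2 = 11
d = 2·121/4 + 11 = 143/2
t_c = 2 > 0 so v_max = 11/2

d=143/2 v_max=11/2 a_max=1/2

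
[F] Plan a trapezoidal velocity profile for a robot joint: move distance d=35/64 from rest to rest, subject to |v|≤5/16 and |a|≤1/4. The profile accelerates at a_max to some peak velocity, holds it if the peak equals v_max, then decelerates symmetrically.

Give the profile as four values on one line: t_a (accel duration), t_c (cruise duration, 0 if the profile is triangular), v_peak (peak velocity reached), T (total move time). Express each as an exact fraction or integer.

(v_max)²/a_max = (5/16)²/(1/4) = 25/64
35/64 ≥ 25/64 ⇒ cruise phase
t_a = (5/16)/(1/4) = 5/4; v_peak = 5/16
d_cruise = 35/64 − 25/64 = 5/32; t_c = (5/32)/(5/16) = 1/2
T = 2·5/4 + 1/2 = 3

t_a=5/4 t_c=1/2 v_peak=5/16 T=3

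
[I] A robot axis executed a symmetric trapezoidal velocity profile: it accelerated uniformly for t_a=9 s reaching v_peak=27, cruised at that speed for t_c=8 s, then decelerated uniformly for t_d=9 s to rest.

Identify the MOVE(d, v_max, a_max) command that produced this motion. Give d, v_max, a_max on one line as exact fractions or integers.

a_max = 27/9 = 3
d_a = ½·27·9 = 243/2; d_c = 27·8 = 216
d = 2·243/2 + 216 = 459
t_c = 8 > 0 so v_max = 27

d=459 v_max=27 a_max=3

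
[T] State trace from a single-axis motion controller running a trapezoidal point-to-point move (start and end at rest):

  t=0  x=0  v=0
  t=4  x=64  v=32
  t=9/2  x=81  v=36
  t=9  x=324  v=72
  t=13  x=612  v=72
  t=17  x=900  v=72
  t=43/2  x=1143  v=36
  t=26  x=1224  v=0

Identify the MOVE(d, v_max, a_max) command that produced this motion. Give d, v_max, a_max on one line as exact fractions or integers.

final state: t=26, x=1224, v=0 → d = 1224
a_max = (32−0)/(4−0) = 8
max v = 72 over t∈[9,17] → v_max = 72
check: 72·(9+8) = 1224 ✓

d=1224 v_max=72 a_max=8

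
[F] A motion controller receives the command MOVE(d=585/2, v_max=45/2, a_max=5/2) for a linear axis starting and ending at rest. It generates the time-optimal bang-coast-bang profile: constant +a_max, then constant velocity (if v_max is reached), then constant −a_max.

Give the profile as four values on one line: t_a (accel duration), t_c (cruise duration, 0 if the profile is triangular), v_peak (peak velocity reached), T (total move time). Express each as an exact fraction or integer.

t_a=9 t_c=4 v_peak=45/2 T=22

vₘ²/aₘ = (45/2)²/(5/2) = 405/2
585/2 ≥ 405/2 ⇒ cruise phase
t_a = (45/2)/(5/2) = 9; v_peak = 45/2
d_cruise = 585/2 − 405/2 = 90; t_c = 90/(45/2) = 4
T = 2·9 + 4 = 22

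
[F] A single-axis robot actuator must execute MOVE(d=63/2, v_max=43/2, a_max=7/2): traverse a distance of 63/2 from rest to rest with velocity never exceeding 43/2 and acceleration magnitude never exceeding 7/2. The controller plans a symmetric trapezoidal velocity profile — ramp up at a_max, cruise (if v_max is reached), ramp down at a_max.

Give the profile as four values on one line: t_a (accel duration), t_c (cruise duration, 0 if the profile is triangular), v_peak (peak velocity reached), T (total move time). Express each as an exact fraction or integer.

t_a=3 t_c=0 v_peak=21/2 T=6

v_max²/a_max = (43/2)²/(7/2) = 1849/14
63/2 < 1849/14 → triangular
v_peak = √(63/2·7/2) = √(441/4) = 21/2
t_a = (21/2)/(7/2) = 3; t_c = 0
T = 2·3 = 6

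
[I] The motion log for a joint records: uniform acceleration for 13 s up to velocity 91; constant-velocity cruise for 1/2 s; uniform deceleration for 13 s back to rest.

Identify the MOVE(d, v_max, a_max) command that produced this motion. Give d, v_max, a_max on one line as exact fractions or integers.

a_max = 91/13 = 7
d_a = ½·91·13 = 1183/2; d_c = 91·1/2 = 91/2
d = 2·1183/2 + 91/2 = 2457/2
t_c = 1/2 > 0 ⇒ limit active, v_max = 91

d=2457/2 v_max=91 a_max=7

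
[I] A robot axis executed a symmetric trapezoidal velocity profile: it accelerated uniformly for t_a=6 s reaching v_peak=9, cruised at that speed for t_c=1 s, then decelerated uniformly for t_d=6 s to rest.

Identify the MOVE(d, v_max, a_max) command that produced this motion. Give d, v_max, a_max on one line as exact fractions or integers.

a_max = 9/6 = 3/2
d_a = ½·9·6 = 27; d_c = 9·1 = 9
d = 2·27 + 9 = 63
t_c = 1 > 0 ⇒ limit active, v_max = 9

d=63 v_max=9 a_max=3/2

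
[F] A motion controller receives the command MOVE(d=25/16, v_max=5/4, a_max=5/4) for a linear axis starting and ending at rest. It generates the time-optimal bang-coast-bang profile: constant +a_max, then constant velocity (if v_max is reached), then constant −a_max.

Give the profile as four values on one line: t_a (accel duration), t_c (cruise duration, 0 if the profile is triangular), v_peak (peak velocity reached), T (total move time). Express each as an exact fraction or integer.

v_max²/a_max = (5/4)²/(5/4) = 5/4
25/16 ≥ 5/4 so v_max reached
t_a = (5/4)/(5/4) = 1; v_peak = 5/4
d_cruise = 25/16 − 5/4 = 5/16; t_c = (5/16)/(5/4) = 1/4
T = 2·1 + 1/4 = 9/4

t_a=1 t_c=1/4 v_peak=5/4 T=9/4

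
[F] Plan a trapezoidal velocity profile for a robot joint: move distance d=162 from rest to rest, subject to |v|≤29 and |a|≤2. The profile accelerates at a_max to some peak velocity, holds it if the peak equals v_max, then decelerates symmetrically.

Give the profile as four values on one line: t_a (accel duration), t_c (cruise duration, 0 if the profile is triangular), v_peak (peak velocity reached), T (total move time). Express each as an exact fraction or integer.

vₘ²/aₘ = 29²/2 = 841/2
162 < 841/2 ⇒ no cruise
v_peak = √(162·2) = √324 = 18
t_a = 18/2 = 9; t_c = 0
T = 2·9 = 18

t_a=9 t_c=0 v_peak=18 T=18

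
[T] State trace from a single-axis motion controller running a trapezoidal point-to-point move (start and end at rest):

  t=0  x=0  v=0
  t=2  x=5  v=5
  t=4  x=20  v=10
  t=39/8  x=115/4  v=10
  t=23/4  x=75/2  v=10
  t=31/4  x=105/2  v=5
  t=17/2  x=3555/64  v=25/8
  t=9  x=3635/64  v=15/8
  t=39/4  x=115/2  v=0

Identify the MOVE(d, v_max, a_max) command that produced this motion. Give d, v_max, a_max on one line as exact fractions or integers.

d=115/2 v_max=10 a_max=5/2

final state: t=39/4, x=115/2, v=0 → d = 115/2
a_max = (5−0)/(2−0) = 5/2
max v = 10 over t∈[4,23/4] → v_max = 10
check: 10·(4+7/4) = 115/2 ✓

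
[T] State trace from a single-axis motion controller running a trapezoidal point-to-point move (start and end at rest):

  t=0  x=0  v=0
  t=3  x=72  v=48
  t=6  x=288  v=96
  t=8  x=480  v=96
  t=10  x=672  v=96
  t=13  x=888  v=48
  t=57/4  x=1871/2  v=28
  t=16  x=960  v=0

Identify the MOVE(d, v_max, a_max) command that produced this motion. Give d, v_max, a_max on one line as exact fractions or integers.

d=960 v_max=96 a_max=16

final state: t=16, x=960, v=0 → d = 960
a_max = (48−0)/(3−0) = 16
max v = 96 over t∈[6,10] → v_max = 96
check: 96·(6+4) = 960 ✓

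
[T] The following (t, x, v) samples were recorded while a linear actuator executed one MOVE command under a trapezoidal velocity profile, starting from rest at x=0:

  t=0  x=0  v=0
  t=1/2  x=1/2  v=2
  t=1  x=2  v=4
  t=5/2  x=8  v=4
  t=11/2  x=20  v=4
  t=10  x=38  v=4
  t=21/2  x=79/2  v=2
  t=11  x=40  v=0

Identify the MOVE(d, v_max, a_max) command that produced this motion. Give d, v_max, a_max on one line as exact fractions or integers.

final state: t=11, x=40, v=0 → d = 40
a_max = (2−0)/(1/2−0) = 4
max v = 4 over t∈[1,10] → v_max = 4
check: 4·(1+9) = 40 ✓

d=40 v_max=4 a_max=4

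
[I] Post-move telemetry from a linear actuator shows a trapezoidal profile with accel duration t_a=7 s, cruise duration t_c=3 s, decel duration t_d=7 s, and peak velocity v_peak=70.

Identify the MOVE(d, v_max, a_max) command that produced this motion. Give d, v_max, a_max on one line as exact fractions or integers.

a_max = 70/7 = 10
d_a = ½·70·7 = 245; d_c = 70·3 = 210
d = 2·245 + 210 = 700
t_c = 3 > 0 so v_max = 70

d=700 v_max=70 a_max=10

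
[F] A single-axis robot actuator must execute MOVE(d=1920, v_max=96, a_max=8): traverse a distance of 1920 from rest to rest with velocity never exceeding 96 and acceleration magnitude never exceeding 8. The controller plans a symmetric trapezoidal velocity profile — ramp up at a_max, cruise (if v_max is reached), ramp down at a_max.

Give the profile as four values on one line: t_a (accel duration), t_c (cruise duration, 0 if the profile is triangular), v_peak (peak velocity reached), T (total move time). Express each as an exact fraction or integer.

vₘ²/aₘ = 96²/8 = 1152
1920 ≥ 1152 → trapezoidal
t_a = 96/8 = 12; v_peak = 96
d_cruise = 1920 − 1152 = 768; t_c = 768/96 = 8
T = 2·12 + 8 = 32

t_a=12 t_c=8 v_peak=96 T=32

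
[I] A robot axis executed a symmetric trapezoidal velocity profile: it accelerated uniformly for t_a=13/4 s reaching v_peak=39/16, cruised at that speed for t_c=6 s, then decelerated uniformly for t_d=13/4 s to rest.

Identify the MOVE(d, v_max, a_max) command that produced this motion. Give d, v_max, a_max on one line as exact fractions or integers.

d=1443/64 v_max=39/16 a_max=3/4

a_max = (39/16)/(13/4) = 3/4
d_a = ½·39/16·13/4 = 507/128; d_c = 39/16·6 = 117/8
d = 2·507/128 + 117/8 = 1443/64
t_c = 6 > 0 → v_max = v_peak = 39/16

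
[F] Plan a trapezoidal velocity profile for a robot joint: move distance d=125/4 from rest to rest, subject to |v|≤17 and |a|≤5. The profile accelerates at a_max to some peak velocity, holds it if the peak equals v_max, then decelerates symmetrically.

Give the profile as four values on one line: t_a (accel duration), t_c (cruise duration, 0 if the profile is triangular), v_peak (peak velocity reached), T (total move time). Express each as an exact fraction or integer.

vₘ²/aₘ = 17²/5 = 289/5
125/4 < 289/5 so t_c = 0
v_peak = √(125/4·5) = √(625/4) = 25/2
t_a = (25/2)/5 = 5/2; t_c = 0
T = 2·5/2 = 5

t_a=5/2 t_c=0 v_peak=25/2 T=5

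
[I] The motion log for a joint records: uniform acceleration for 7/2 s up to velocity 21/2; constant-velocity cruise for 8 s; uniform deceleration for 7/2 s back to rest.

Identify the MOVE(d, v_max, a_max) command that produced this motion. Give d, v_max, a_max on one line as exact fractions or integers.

a_max = (21/2)/(7/2) = 3
d_a = ½·21/2·7/2 = 147/8; d_c = 21/2·8 = 84
d = 2·147/8 + 84 = 483/4
t_c = 8 > 0 → v_max = v_peak = 21/2

d=483/4 v_max=21/2 a_max=3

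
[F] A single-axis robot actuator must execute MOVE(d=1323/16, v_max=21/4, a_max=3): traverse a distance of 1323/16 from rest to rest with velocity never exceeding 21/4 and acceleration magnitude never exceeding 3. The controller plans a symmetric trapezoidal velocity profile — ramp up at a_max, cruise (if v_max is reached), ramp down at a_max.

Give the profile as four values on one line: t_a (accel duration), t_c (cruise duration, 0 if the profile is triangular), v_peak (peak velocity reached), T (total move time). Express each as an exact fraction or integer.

t_a=7/4 t_c=14 v_peak=21/4 T=35/2

v_max²/a_max = (21/4)²/3 = 147/16
1323/16 ≥ 147/16 → trapezoidal
t_a = (21/4)/3 = 7/4; v_peak = 21/4
d_cruise = 1323/16 − 147/16 = 147/2; t_c = (147/2)/(21/4) = 14
T = 2·7/4 + 14 = 35/2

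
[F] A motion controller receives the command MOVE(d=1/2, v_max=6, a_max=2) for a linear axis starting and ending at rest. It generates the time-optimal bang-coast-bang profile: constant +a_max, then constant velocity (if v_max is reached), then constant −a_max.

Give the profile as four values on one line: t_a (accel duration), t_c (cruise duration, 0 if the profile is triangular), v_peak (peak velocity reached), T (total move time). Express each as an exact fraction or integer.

vₘ²/aₘ = 6²/2 = 18
1/2 < 18 → triangular
v_peak = √(1/2·2) = √1 = 1
t_a = 1/2; t_c = 0
T = 2·1/2 = 1

t_a=1/2 t_c=0 v_peak=1 T=1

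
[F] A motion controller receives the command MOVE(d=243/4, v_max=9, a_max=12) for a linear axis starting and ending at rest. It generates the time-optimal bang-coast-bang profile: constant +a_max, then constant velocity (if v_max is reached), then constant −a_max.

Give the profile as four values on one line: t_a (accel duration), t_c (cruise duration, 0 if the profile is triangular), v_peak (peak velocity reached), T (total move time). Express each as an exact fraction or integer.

(v_max)²/a_max = 9²/12 = 27/4
243/4 ≥ 27/4 → trapezoidal
t_a = 9/12 = 3/4; v_peak = 9
d_cruise = 243/4 − 27/4 = 54; t_c = 54/9 = 6
T = 2·3/4 + 6 = 15/2

t_a=3/4 t_c=6 v_peak=9 T=15/2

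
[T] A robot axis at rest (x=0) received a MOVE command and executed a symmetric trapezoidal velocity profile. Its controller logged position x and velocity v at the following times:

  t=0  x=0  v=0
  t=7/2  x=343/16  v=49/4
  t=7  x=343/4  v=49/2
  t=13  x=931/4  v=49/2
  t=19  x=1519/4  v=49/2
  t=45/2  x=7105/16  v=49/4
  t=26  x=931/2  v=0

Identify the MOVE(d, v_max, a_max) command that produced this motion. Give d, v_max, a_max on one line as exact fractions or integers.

d=931/2 v_max=49/2 a_max=7/2

final state: t=26, x=931/2, v=0 → d = 931/2
a_max = (49/4−0)/(7/2−0) = 7/2
max v = 49/2 over t∈[7,19] → v_max = 49/2
check: 49/2·(7+12) = 931/2 ✓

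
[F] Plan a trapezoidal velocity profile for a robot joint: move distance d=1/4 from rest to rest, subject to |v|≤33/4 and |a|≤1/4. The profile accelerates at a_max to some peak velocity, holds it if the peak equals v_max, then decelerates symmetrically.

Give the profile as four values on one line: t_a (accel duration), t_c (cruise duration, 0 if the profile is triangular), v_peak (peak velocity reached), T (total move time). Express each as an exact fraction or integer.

t_a=1 t_c=0 v_peak=1/4 T=2

vₘ²/aₘ = (33/4)²/(1/4) = 1089/4
1/4 < 1089/4 ⇒ no cruise
v_peak = √(1/4·1/4) = √(1/16) = 1/4
t_a = (1/4)/(1/4) = 1; t_c = 0
T = 2·1 = 2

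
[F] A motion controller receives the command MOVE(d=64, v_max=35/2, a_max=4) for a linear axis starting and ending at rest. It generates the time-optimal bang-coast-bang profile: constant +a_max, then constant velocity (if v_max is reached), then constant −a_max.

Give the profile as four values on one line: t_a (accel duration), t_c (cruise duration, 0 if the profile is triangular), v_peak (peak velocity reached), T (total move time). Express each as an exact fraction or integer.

(v_max)²/a_max = (35/2)²/4 = 1225/16
64 < 1225/16 → triangular
v_peak = √(64·4) = √256 = 16
t_a = 16/4 = 4; t_c = 0
T = 2·4 = 8

t_a=4 t_c=0 v_peak=16 T=8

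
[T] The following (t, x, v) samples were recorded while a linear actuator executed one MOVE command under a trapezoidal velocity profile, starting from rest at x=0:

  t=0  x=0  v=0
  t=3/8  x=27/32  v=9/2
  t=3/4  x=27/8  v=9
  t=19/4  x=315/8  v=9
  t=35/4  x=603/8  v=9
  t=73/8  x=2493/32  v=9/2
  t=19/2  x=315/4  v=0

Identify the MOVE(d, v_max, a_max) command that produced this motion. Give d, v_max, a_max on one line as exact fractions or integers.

d=315/4 v_max=9 a_max=12

final state: t=19/2, x=315/4, v=0 → d = 315/4
a_max = (9/2−0)/(3/8−0) = 12
max v = 9 over t∈[3/4,35/4] → v_max = 9
check: 9·(3/4+8) = 315/4 ✓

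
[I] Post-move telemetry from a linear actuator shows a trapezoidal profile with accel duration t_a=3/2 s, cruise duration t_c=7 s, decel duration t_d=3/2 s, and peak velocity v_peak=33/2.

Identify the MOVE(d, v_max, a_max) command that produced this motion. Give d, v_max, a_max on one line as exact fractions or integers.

a_max = (33/2)/(3/2) = 11
d_a = ½·33/2·3/2 = 99/8; d_c = 33/2·7 = 231/2
d = 2·99/8 + 231/2 = 561/4
t_c = 7 > 0 → v_max = v_peak = 33/2

d=561/4 v_max=33/2 a_max=11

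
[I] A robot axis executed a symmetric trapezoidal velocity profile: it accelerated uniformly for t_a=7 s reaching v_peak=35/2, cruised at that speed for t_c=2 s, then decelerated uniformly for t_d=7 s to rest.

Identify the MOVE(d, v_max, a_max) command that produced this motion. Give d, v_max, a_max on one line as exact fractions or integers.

a_max = (35/2)/7 = 5/2
d_a = ½·35/2·7 = 245/4; d_c = 35/2·2 = 35
d = 2·245/4 + 35 = 315/2
t_c = 2 > 0 so v_max = 35/2

d=315/2 v_max=35/2 a_max=5/2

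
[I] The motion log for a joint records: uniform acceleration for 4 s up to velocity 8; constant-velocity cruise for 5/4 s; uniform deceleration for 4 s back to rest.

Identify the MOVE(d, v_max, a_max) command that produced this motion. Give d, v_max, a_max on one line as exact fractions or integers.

d=42 v_max=8 a_max=2

a_max = 8/4 = 2
d_a = ½·8·4 = 16; d_c = 8·5/4 = 10
d = 2·16 + 10 = 42
t_c = 5/4 > 0 so v_max = 8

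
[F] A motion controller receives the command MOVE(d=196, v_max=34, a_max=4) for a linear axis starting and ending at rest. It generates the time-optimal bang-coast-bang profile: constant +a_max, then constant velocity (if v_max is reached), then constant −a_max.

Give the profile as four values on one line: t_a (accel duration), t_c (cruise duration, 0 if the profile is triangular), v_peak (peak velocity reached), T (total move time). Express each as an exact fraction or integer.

(v_max)²/a_max = 34²/4 = 289
196 < 289 ⇒ no cruise
v_peak = √(196·4) = √784 = 28
t_a = 28/4 = 7; t_c = 0
T = 2·7 = 14

t_a=7 t_c=0 v_peak=28 T=14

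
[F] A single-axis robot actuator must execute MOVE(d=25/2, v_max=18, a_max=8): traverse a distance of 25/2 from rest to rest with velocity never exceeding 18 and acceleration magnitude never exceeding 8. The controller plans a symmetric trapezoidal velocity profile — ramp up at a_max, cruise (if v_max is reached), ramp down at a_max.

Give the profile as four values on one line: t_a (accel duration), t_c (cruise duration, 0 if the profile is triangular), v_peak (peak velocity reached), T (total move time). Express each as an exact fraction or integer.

(v_max)²/a_max = 18²/8 = 81/2
25/2 < 81/2 → triangular
v_peak = √(25/2·8) = √100 = 10
t_a = 10/8 = 5/4; t_c = 0
T = 2·5/4 = 5/2

t_a=5/4 t_c=0 v_peak=10 T=5/2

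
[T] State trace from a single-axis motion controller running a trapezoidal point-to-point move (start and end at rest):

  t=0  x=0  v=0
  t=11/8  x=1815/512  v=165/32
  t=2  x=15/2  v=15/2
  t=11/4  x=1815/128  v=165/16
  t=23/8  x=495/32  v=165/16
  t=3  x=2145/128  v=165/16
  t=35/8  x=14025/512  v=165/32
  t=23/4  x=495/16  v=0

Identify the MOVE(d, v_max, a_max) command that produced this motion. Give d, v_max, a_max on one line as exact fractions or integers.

final state: t=23/4, x=495/16, v=0 → d = 495/16
a_max = (165/32−0)/(11/8−0) = 15/4
max v = 165/16 over t∈[11/4,3] → v_max = 165/16
check: 165/16·(11/4+1/4) = 495/16 ✓

d=495/16 v_max=165/16 a_max=15/4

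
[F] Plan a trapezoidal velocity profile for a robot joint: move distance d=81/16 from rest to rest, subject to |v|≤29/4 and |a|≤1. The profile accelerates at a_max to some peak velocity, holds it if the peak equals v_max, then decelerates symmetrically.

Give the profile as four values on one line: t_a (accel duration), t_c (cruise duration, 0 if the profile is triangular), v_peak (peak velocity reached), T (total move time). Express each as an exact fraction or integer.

(v_max)²/a_max = (29/4)²/1 = 841/16
81/16 < 841/16 so t_c = 0
v_peak = √(81/16·1) = √(81/16) = 9/4
t_a = (9/4)/1 = 9/4; t_c = 0
T = 2·9/4 = 9/2

t_a=9/4 t_c=0 v_peak=9/4 T=9/2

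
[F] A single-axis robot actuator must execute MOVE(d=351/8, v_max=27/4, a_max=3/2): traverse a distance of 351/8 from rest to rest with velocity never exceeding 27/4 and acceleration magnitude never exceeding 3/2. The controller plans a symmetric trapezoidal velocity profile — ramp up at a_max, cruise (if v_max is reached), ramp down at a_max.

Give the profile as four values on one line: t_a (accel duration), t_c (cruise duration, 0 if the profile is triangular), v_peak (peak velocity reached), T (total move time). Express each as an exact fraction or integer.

t_a=9/2 t_c=2 v_peak=27/4 T=11

v_max²/a_max = (27/4)²/(3/2) = 243/8
351/8 ≥ 243/8 so v_max reached
t_a = (27/4)/(3/2) = 9/2; v_peak = 27/4
d_cruise = 351/8 − 243/8 = 27/2; t_c = (27/2)/(27/4) = 2
T = 2·9/2 + 2 = 11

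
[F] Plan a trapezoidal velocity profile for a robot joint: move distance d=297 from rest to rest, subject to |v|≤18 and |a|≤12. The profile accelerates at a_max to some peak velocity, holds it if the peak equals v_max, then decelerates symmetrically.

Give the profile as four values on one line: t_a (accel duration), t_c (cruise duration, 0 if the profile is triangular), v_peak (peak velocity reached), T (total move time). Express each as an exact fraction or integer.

t_a=3/2 t_c=15 v_peak=18 T=18

(v_max)²/a_max = 18²/12 = 27
297 ≥ 27 ⇒ cruise phase
t_a = 18/12 = 3/2; v_peak = 18
d_cruise = 297 − 27 = 270; t_c = 270/18 = 15
T = 2·3/2 + 15 = 18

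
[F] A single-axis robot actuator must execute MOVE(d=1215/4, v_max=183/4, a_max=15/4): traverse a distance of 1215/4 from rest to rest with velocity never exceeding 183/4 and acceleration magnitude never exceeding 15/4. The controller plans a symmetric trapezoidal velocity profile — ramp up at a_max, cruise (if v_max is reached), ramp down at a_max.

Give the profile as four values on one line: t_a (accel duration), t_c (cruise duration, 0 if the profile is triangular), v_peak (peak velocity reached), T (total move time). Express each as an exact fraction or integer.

vₘ²/aₘ = (183/4)²/(15/4) = 11163/20
1215/4 < 11163/20 → triangular
v_peak = √(1215/4·15/4) = √(18225/16) = 135/4
t_a = (135/4)/(15/4) = 9; t_c = 0
T = 2·9 = 18

t_a=9 t_c=0 v_peak=135/4 T=18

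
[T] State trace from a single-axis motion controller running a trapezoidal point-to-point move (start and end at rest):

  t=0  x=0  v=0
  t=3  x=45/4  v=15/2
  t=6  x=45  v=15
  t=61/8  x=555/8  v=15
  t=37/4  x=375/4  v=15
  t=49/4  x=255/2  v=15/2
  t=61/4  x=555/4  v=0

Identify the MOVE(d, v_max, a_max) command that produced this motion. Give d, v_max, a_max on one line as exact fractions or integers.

final state: t=61/4, x=555/4, v=0 → d = 555/4
a_max = (15/2−0)/(3−0) = 5/2
max v = 15 over t∈[6,37/4] → v_max = 15
check: 15·(6+13/4) = 555/4 ✓

d=555/4 v_max=15 a_max=5/2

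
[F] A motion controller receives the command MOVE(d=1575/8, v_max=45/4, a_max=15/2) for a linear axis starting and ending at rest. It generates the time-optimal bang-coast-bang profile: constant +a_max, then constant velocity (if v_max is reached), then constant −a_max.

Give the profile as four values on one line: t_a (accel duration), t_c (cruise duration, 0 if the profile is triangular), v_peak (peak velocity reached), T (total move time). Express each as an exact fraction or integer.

v_max²/a_max = (45/4)²/(15/2) = 135/8
1575/8 ≥ 135/8 → trapezoidal
t_a = (45/4)/(15/2) = 3/2; v_peak = 45/4
d_cruise = 1575/8 − 135/8 = 180; t_c = 180/(45/4) = 16
T = 2·3/2 + 16 = 19

t_a=3/2 t_c=16 v_peak=45/4 T=19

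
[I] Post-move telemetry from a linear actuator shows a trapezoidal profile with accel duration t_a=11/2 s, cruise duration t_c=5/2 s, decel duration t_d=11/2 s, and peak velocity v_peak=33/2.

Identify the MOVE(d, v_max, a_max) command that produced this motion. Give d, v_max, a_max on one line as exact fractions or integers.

a_max = (33/2)/(11/2) = 3
d_a = ½·33/2·11/2 = 363/8; d_c = 33/2·5/2 = 165/4
d = 2·363/8 + 165/4 = 132
t_c = 5/2 > 0 ⇒ limit active, v_max = 33/2

d=132 v_max=33/2 a_max=3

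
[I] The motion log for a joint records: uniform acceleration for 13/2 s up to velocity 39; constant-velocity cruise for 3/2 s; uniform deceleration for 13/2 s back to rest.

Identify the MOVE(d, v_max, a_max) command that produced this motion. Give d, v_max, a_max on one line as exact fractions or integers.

a_max = 39/(13/2) = 6
d_a = ½·39·13/2 = 507/4; d_c = 39·3/2 = 117/2
d = 2·507/4 + 117/2 = 312
t_c = 3/2 > 0 ⇒ limit active, v_max = 39

d=312 v_max=39 a_max=6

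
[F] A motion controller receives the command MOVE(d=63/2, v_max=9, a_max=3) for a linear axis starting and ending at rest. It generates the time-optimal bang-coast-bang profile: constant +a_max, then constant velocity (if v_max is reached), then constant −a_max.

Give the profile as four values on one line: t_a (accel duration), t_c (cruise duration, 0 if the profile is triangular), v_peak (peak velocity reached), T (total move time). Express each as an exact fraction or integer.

v_max²/a_max = 9²/3 = 27
63/2 ≥ 27 so v_max reached
t_a = 9/3 = 3; v_peak = 9
d_cruise = 63/2 − 27 = 9/2; t_c = (9/2)/9 = 1/2
T = 2·3 + 1/2 = 13/2

t_a=3 t_c=1/2 v_peak=9 T=13/2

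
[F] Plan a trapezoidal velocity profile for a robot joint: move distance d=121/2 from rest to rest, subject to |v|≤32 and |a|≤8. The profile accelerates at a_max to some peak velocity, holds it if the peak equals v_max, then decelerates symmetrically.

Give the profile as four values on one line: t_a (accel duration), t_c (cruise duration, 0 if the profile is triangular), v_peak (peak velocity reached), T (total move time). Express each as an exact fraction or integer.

t_a=11/4 t_c=0 v_peak=22 T=11/2

(v_max)²/a_max = 32²/8 = 128
121/2 < 128 ⇒ no cruise
v_peak = √(121/2·8) = √484 = 22
t_a = 22/8 = 11/4; t_c = 0
T = 2·11/4 = 11/2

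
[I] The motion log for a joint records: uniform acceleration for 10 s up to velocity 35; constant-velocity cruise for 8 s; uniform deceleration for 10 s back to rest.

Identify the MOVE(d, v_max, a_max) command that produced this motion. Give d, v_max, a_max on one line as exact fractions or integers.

a_max = 35/10 = 7/2
d_a = ½·35·10 = 175; d_c = 35·8 = 280
d = 2·175 + 280 = 630
t_c = 8 > 0 → v_max = v_peak = 35

d=630 v_max=35 a_max=7/2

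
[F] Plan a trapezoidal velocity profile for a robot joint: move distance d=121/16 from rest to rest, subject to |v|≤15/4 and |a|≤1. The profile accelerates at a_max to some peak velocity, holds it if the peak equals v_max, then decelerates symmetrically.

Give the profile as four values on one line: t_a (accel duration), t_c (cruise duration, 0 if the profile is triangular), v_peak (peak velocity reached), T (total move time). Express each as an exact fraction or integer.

t_a=11/4 t_c=0 v_peak=11/4 T=11/2

vₘ²/aₘ = (15/4)²/1 = 225/16
121/16 < 225/16 ⇒ no cruise
v_peak = √(121/16·1) = √(121/16) = 11/4
t_a = (11/4)/1 = 11/4; t_c = 0
T = 2·11/4 = 11/2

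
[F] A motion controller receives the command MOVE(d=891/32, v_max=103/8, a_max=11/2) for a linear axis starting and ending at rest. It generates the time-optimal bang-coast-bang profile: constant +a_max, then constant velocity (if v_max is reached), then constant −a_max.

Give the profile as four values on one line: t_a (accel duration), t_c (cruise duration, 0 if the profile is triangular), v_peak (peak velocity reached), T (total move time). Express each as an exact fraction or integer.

t_a=9/4 t_c=0 v_peak=99/8 T=9/2

v_max²/a_max = (103/8)²/(11/2) = 10609/352
891/32 < 10609/352 → triangular
v_peak = √(891/32·11/2) = √(9801/64) = 99/8
t_a = (99/8)/(11/2) = 9/4; t_c = 0
T = 2·9/4 = 9/2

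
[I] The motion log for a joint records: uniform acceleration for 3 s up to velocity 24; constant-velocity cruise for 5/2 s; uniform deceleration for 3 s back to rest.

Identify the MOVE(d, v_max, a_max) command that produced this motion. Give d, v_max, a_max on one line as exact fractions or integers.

a_max = 24/3 = 8
d_a = ½·24·3 = 36; d_c = 24·5/2 = 60
d = 2·36 + 60 = 132
t_c = 5/2 > 0 ⇒ limit active, v_max = 24

d=132 v_max=24 a_max=8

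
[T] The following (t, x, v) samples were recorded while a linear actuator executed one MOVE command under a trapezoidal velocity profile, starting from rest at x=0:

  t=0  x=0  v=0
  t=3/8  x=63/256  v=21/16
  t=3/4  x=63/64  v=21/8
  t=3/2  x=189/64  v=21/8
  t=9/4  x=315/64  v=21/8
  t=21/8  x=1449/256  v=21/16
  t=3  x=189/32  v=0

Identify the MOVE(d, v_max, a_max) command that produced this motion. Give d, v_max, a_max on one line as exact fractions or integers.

d=189/32 v_max=21/8 a_max=7/2

final state: t=3, x=189/32, v=0 → d = 189/32
a_max = (21/16−0)/(3/8−0) = 7/2
max v = 21/8 over t∈[3/4,9/4] → v_max = 21/8
check: 21/8·(3/4+3/2) = 189/32 ✓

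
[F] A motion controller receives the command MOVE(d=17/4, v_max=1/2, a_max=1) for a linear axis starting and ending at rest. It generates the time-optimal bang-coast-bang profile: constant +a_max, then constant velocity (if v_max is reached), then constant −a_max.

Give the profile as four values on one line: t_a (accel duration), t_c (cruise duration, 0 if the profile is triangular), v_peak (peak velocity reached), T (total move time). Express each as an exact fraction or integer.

vₘ²/aₘ = (1/2)²/1 = 1/4
17/4 ≥ 1/4 ⇒ cruise phase
t_a = (1/2)/1 = 1/2; v_peak = 1/2
d_cruise = 17/4 − 1/4 = 4; t_c = 4/(1/2) = 8
T = 2·1/2 + 8 = 9

t_a=1/2 t_c=8 v_peak=1/2 T=9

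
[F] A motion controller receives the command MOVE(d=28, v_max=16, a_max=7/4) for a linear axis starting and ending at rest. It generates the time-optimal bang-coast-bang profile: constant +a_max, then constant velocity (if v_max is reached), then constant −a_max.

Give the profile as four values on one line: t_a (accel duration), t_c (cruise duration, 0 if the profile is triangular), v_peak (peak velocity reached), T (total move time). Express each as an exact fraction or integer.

vₘ²/aₘ = 16²/(7/4) = 1024/7
28 < 1024/7 → triangular
v_peak = √(28·7/4) = √49 = 7
t_a = 7/(7/4) = 4; t_c = 0
T = 2·4 = 8

t_a=4 t_c=0 v_peak=7 T=8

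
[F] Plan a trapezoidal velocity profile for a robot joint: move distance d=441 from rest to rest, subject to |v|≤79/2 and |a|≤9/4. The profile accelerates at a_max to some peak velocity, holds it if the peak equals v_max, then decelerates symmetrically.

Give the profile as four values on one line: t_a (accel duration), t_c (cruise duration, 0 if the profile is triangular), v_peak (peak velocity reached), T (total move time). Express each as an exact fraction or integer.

v_max²/a_max = (79/2)²/(9/4) = 6241/9
441 < 6241/9 so t_c = 0
v_peak = √(441·9/4) = √(3969/4) = 63/2
t_a = (63/2)/(9/4) = 14; t_c = 0
T = 2·14 = 28

t_a=14 t_c=0 v_peak=63/2 T=28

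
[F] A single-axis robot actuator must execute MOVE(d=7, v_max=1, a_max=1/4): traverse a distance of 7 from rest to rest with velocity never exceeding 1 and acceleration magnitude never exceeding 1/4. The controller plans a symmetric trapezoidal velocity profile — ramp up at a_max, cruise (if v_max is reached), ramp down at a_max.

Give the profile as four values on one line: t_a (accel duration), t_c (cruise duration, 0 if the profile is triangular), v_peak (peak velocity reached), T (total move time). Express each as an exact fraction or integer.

t_a=4 t_c=3 v_peak=1 T=11

(v_max)²/a_max = 1²/(1/4) = 4
7 ≥ 4 ⇒ cruise phase
t_a = 1/(1/4) = 4; v_peak = 1
d_cruise = 7 − 4 = 3; t_c = 3/1 = 3
T = 2·4 + 3 = 11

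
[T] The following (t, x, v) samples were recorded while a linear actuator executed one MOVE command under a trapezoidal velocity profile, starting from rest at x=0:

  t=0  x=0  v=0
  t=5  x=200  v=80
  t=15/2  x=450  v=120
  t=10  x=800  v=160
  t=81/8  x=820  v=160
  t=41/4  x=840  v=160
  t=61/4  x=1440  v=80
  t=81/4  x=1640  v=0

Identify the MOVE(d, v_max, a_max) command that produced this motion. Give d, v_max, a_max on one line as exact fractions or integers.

d=1640 v_max=160 a_max=16

final state: t=81/4, x=1640, v=0 → d = 1640
a_max = (80−0)/(5−0) = 16
max v = 160 over t∈[10,41/4] → v_max = 160
check: 160·(10+1/4) = 1640 ✓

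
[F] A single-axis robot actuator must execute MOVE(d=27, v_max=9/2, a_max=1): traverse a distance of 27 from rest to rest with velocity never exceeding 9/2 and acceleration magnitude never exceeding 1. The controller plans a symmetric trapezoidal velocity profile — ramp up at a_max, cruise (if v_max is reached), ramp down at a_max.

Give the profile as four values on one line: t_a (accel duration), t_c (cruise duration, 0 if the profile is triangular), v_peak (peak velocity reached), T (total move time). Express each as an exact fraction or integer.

(v_max)²/a_max = (9/2)²/1 = 81/4
27 ≥ 81/4 ⇒ cruise phase
t_a = (9/2)/1 = 9/2; v_peak = 9/2
d_cruise = 27 − 81/4 = 27/4; t_c = (27/4)/(9/2) = 3/2
T = 2·9/2 + 3/2 = 21/2

t_a=9/2 t_c=3/2 v_peak=9/2 T=21/2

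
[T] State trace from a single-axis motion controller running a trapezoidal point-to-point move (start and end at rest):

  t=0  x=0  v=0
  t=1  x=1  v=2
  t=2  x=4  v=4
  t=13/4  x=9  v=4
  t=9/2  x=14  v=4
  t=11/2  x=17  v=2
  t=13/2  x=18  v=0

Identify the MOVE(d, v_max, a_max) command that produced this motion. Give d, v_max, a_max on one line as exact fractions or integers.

d=18 v_max=4 a_max=2

final state: t=13/2, x=18, v=0 → d = 18
a_max = (2−0)/(1−0) = 2
max v = 4 over t∈[2,9/2] → v_max = 4
check: 4·(2+5/2) = 18 ✓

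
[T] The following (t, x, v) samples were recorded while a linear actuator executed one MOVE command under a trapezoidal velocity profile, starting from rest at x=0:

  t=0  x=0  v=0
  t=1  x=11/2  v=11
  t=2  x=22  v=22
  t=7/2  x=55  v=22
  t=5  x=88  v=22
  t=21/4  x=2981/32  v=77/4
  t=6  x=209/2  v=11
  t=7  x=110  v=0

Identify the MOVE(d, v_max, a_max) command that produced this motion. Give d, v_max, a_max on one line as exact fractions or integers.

d=110 v_max=22 a_max=11

final state: t=7, x=110, v=0 → d = 110
a_max = (11−0)/(1−0) = 11
max v = 22 over t∈[2,5] → v_max = 22
check: 22·(2+3) = 110 ✓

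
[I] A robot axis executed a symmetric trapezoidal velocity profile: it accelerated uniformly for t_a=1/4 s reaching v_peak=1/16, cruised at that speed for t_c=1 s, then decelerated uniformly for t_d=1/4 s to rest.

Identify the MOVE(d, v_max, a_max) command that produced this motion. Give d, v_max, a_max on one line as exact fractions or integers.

a_max = (1/16)/(1/4) = 1/4
d_a = ½·1/16·1/4 = 1/128; d_c = 1/16·1 = 1/16
d = 2·1/128 + 1/16 = 5/64
t_c = 1 > 0 so v_max = 1/16

d=5/64 v_max=1/16 a_max=1/4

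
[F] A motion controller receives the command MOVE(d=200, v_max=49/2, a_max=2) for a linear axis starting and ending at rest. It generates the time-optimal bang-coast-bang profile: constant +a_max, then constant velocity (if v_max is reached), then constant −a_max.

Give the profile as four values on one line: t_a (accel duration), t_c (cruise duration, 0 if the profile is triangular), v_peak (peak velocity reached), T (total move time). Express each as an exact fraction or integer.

t_a=10 t_c=0 v_peak=20 T=20

vₘ²/aₘ = (49/2)²/2 = 2401/8
200 < 2401/8 so t_c = 0
v_peak = √(200·2) = √400 = 20
t_a = 20/2 = 10; t_c = 0
T = 2·10 = 20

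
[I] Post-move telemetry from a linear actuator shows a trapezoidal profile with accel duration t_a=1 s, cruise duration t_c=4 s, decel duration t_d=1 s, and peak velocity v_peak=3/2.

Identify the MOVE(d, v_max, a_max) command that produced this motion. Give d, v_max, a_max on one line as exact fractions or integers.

d=15/2 v_max=3/2 a_max=3/2

a_max = (3/2)/1 = 3/2
d_a = ½·3/2·1 = 3/4; d_c = 3/2·4 = 6
d = 2·3/4 + 6 = 15/2
t_c = 4 > 0 so v_max = 3/2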